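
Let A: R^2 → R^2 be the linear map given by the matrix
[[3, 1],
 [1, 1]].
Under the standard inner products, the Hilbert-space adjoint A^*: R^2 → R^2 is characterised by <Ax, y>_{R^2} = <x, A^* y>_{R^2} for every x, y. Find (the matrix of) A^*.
A^* = A^T =
[[3, 1],
 [1, 1]]

For real matrices with standard dot products, the defining identity <Ax, y> = <x, A^* y> gives (Ax)^T y = x^T (A^*) y, i.e. x^T A^T y = x^T (A^*) y. Since this holds for all x, y, we must have A^* = A^T. Therefore
A^* =
[[3, 1],
 [1, 1]].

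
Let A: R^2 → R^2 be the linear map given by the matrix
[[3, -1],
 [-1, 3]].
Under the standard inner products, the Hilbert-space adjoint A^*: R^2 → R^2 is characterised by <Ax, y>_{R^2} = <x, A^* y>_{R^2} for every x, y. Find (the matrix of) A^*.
A^* = A^T =
[[3, -1],
 [-1, 3]]

For real matrices with standard dot products, the defining identity <Ax, y> = <x, A^* y> gives (Ax)^T y = x^T (A^*) y, i.e. x^T A^T y = x^T (A^*) y. Since this holds for all x, y, we must have A^* = A^T. Therefore
A^* =
[[3, -1],
 [-1, 3]].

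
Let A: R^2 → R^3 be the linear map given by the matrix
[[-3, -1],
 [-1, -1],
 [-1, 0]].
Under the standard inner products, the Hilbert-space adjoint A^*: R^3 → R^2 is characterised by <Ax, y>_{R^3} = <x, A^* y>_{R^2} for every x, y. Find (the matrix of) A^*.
A^* = A^T =
[[-3, -1, -1],
 [-1, -1, 0]]

For real matrices with standard dot products, the defining identity <Ax, y> = <x, A^* y> gives (Ax)^T y = x^T (A^*) y, i.e. x^T A^T y = x^T (A^*) y. Since this holds for all x, y, we must have A^* = A^T. Therefore
A^* =
[[-3, -1, -1],
 [-1, -1, 0]].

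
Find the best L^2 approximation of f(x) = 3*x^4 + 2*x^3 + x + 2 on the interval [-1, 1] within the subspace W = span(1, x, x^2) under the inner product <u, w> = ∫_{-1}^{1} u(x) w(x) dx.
g(x) = 18*x^2/7 + 11*x/5 + 61/35

The best approximation g ∈ W is the orthogonal projection of f onto W. Writing g = a_0 + a_1 x + a_2 x^2, the coefficients solve the normal equations G · a = b where
  G_{ij} = <φ_i, φ_j> and b_i = <f, φ_i>, with φ_0 = 1, φ_1 = x, φ_2 = x^2.
G =
  [2, 0, 2/3]
  [0, 2/3, 0]
  [2/3, 0, 2/5],
b = (26/5, 22/15, 46/21).
Solving gives a_0 = 61/35, a_1 = 11/5, a_2 = 18/7, so
  g(x) = 18*x^2/7 + 11*x/5 + 61/35.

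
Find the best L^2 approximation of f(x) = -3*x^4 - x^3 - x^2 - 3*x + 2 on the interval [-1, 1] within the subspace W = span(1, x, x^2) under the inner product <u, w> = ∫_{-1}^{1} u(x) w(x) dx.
g(x) = -25*x^2/7 - 18*x/5 + 79/35

The best approximation g ∈ W is the orthogonal projection of f onto W. Writing g = a_0 + a_1 x + a_2 x^2, the coefficients solve the normal equations G · a = b where
  G_{ij} = <φ_i, φ_j> and b_i = <f, φ_i>, with φ_0 = 1, φ_1 = x, φ_2 = x^2.
G =
  [2, 0, 2/3]
  [0, 2/3, 0]
  [2/3, 0, 2/5],
b = (32/15, -12/5, 8/105).
Solving gives a_0 = 79/35, a_1 = -18/5, a_2 = -25/7, so
  g(x) = -25*x^2/7 - 18*x/5 + 79/35.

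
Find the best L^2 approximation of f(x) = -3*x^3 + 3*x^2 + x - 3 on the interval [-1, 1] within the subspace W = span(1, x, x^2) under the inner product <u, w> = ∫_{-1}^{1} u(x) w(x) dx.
g(x) = 3*x^2 - 4*x/5 - 3

The best approximation g ∈ W is the orthogonal projection of f onto W. Writing g = a_0 + a_1 x + a_2 x^2, the coefficients solve the normal equations G · a = b where
  G_{ij} = <φ_i, φ_j> and b_i = <f, φ_i>, with φ_0 = 1, φ_1 = x, φ_2 = x^2.
G =
  [2, 0, 2/3]
  [0, 2/3, 0]
  [2/3, 0, 2/5],
b = (-4, -8/15, -4/5).
Solving gives a_0 = -3, a_1 = -4/5, a_2 = 3, so
  g(x) = 3*x^2 - 4*x/5 - 3.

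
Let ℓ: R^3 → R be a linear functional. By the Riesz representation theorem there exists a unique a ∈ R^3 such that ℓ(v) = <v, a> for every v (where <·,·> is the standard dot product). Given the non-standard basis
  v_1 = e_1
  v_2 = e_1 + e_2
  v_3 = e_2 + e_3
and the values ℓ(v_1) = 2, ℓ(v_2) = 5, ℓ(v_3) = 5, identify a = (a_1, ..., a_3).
a = (2, 3, 2)

Write a = (a_1, ..., a_3) in the standard basis. For each basis vector v_i, ℓ(v_i) = <v_i, a> is a linear equation in the a_j's. Collect the n equations into a matrix system V a = ℓ, where row i of V is v_i (expressed in the standard basis). Since V is invertible (lower-triangular with 1s on the diagonal, up to permutation), solve by back-substitution:
  V =
[[1, 0, 0],
 [1, 1, 0],
 [0, 1, 1]]
  V a = (2, 5, 5)
Solving gives a = (2, 3, 2).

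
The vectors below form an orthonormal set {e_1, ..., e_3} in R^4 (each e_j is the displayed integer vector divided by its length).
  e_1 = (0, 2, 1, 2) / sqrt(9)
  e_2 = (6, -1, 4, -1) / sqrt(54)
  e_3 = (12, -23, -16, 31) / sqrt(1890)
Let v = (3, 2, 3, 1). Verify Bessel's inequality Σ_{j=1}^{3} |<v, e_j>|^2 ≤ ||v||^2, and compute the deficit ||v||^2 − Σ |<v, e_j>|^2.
Σ |<v, e_j>|^2 = 801/35; ||v||^2 = 23; deficit = 4/35

Write each e_j = u_j / sqrt(<u_j, u_j>) where u_j is the displayed integer vector. Then <v, e_j> = <v, u_j> / sqrt(<u_j, u_j>), so |<v, e_j>|^2 = <v, u_j>^2 / <u_j, u_j>.
Coefficients: <v, e_1> = 9/sqrt(9), <v, e_2> = 27/sqrt(54), <v, e_3> = -27/sqrt(1890).
Square and sum: Σ |<v, e_j>|^2 = 801/35.
Compute ||v||^2 = v·v = 23.
Deficit = 23 − 801/35 = 4/35 ≥ 0, confirming Bessel's inequality. (The deficit equals ||v − Σ <v,e_j> e_j||^2, the squared distance from v to span{e_j}.)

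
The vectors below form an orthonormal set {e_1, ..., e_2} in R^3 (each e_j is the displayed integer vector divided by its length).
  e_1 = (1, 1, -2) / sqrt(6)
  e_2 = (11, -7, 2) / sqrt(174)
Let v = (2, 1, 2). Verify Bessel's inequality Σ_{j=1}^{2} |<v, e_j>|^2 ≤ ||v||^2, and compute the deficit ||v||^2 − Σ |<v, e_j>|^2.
Σ |<v, e_j>|^2 = 65/29; ||v||^2 = 9; deficit = 196/29

Write each e_j = u_j / sqrt(<u_j, u_j>) where u_j is the displayed integer vector. Then <v, e_j> = <v, u_j> / sqrt(<u_j, u_j>), so |<v, e_j>|^2 = <v, u_j>^2 / <u_j, u_j>.
Coefficients: <v, e_1> = -1/sqrt(6), <v, e_2> = 19/sqrt(174).
Square and sum: Σ |<v, e_j>|^2 = 65/29.
Compute ||v||^2 = v·v = 9.
Deficit = 9 − 65/29 = 196/29 ≥ 0, confirming Bessel's inequality. (The deficit equals ||v − Σ <v,e_j> e_j||^2, the squared distance from v to span{e_j}.)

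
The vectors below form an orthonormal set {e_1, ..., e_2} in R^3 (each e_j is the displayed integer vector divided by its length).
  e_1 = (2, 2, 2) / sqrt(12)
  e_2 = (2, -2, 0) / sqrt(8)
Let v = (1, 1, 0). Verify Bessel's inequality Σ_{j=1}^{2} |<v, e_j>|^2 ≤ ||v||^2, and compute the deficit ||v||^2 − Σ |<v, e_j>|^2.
Σ |<v, e_j>|^2 = 4/3; ||v||^2 = 2; deficit = 2/3

Write each e_j = u_j / sqrt(<u_j, u_j>) where u_j is the displayed integer vector. Then <v, e_j> = <v, u_j> / sqrt(<u_j, u_j>), so |<v, e_j>|^2 = <v, u_j>^2 / <u_j, u_j>.
Coefficients: <v, e_1> = 4/sqrt(12), <v, e_2> = 0/sqrt(8).
Square and sum: Σ |<v, e_j>|^2 = 4/3.
Compute ||v||^2 = v·v = 2.
Deficit = 2 − 4/3 = 2/3 ≥ 0, confirming Bessel's inequality. (The deficit equals ||v − Σ <v,e_j> e_j||^2, the squared distance from v to span{e_j}.)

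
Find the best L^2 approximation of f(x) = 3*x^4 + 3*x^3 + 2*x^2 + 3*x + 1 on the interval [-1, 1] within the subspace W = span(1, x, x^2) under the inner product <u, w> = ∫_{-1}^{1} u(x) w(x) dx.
g(x) = 32*x^2/7 + 24*x/5 + 26/35

The best approximation g ∈ W is the orthogonal projection of f onto W. Writing g = a_0 + a_1 x + a_2 x^2, the coefficients solve the normal equations G · a = b where
  G_{ij} = <φ_i, φ_j> and b_i = <f, φ_i>, with φ_0 = 1, φ_1 = x, φ_2 = x^2.
G =
  [2, 0, 2/3]
  [0, 2/3, 0]
  [2/3, 0, 2/5],
b = (68/15, 16/5, 244/105).
Solving gives a_0 = 26/35, a_1 = 24/5, a_2 = 32/7, so
  g(x) = 32*x^2/7 + 24*x/5 + 26/35.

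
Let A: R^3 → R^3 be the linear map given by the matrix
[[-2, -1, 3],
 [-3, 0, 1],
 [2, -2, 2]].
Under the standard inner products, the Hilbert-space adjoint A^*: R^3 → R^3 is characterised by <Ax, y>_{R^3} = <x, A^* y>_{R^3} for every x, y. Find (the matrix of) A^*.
A^* = A^T =
[[-2, -3, 2],
 [-1, 0, -2],
 [3, 1, 2]]

For real matrices with standard dot products, the defining identity <Ax, y> = <x, A^* y> gives (Ax)^T y = x^T (A^*) y, i.e. x^T A^T y = x^T (A^*) y. Since this holds for all x, y, we must have A^* = A^T. Therefore
A^* =
[[-2, -3, 2],
 [-1, 0, -2],
 [3, 1, 2]].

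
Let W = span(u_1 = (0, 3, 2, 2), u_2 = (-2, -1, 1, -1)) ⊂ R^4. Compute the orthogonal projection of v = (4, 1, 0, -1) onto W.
proj_W(v) = (133/55, 41/55, -167/110, 9/10)

Set up U = [u_1 | ... | u_2] ∈ R^(4×2). The projector onto W = col(U) is P = U (U^T U)^(-1) U^T.
Compute U^T U =
  [17, -3]
  [-3, 7],
and U^T v = (1, -8).
Solve U^T U · c = U^T v for the coefficients: c = (-17/110, -133/110). The projection is proj_W(v) = U c.
Check: (v - proj_W(v)) · u_1 = 0  (should be 0).
Check: (v - proj_W(v)) · u_2 = 0  (should be 0).
Result: proj_W(v) = (133/55, 41/55, -167/110, 9/10).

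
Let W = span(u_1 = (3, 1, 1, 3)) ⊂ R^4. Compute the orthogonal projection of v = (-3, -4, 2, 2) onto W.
proj_W(v) = (-3/4, -1/4, -1/4, -3/4)

Set up U = [u_1 | ... | u_1] ∈ R^(4×1). The projector onto W = col(U) is P = U (U^T U)^(-1) U^T.
Compute U^T U =
  [20],
and U^T v = (-5).
Solve U^T U · c = U^T v for the coefficients: c = (-1/4). The projection is proj_W(v) = U c.
Check: (v - proj_W(v)) · u_1 = 0  (should be 0).
Result: proj_W(v) = (-3/4, -1/4, -1/4, -3/4).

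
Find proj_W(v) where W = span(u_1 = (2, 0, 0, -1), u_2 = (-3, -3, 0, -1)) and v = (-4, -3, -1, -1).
proj_W(v) = (-271/70, -45/14, 0, -26/35)

Set up U = [u_1 | ... | u_2] ∈ R^(4×2). The projector onto W = col(U) is P = U (U^T U)^(-1) U^T.
Compute U^T U =
  [5, -5]
  [-5, 19],
and U^T v = (-7, 22).
Solve U^T U · c = U^T v for the coefficients: c = (-23/70, 15/14). The projection is proj_W(v) = U c.
Check: (v - proj_W(v)) · u_1 = 0  (should be 0).
Check: (v - proj_W(v)) · u_2 = 0  (should be 0).
Result: proj_W(v) = (-271/70, -45/14, 0, -26/35).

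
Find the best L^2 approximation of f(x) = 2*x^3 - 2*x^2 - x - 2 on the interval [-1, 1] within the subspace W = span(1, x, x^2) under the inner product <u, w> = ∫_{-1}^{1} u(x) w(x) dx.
g(x) = -2*x^2 + x/5 - 2

The best approximation g ∈ W is the orthogonal projection of f onto W. Writing g = a_0 + a_1 x + a_2 x^2, the coefficients solve the normal equations G · a = b where
  G_{ij} = <φ_i, φ_j> and b_i = <f, φ_i>, with φ_0 = 1, φ_1 = x, φ_2 = x^2.
G =
  [2, 0, 2/3]
  [0, 2/3, 0]
  [2/3, 0, 2/5],
b = (-16/3, 2/15, -32/15).
Solving gives a_0 = -2, a_1 = 1/5, a_2 = -2, so
  g(x) = -2*x^2 + x/5 - 2.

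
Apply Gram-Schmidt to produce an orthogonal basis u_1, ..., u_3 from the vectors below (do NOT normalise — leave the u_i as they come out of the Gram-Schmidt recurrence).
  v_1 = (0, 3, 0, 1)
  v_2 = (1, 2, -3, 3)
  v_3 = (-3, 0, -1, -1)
Orthogonal basis:
  u_1 = (0, 3, 0, 1)
  u_2 = (1, -7/10, -3, 21/10)
  u_3 = (-426/149, 30/149, -212/149, -90/149)

Apply the Gram-Schmidt recurrence
  u_1 = v_1
  u_i = v_i − Σ_{j<i} ((v_i · u_j) / (u_j · u_j)) · u_j.

Step by step this gives:
  u_1 = (0, 3, 0, 1)
  u_2 = (1, -7/10, -3, 21/10)
  u_3 = (-426/149, 30/149, -212/149, -90/149)

Orthogonality check:
  u_2 · u_1 = 0 (should be 0)
  u_3 · u_1 = 0 (should be 0)
  u_3 · u_2 = 0 (should be 0)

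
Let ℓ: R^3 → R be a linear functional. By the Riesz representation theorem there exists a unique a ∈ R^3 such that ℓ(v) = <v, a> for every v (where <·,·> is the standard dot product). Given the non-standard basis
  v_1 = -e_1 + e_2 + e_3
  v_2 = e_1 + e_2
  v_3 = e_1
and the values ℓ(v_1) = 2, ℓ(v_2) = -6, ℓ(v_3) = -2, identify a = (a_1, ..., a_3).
a = (-2, -4, 4)

Write a = (a_1, ..., a_3) in the standard basis. For each basis vector v_i, ℓ(v_i) = <v_i, a> is a linear equation in the a_j's. Collect the n equations into a matrix system V a = ℓ, where row i of V is v_i (expressed in the standard basis). Since V is invertible (lower-triangular with 1s on the diagonal, up to permutation), solve by back-substitution:
  V =
[[-1, 1, 1],
 [1, 1, 0],
 [1, 0, 0]]
  V a = (2, -6, -2)
Solving gives a = (-2, -4, 4).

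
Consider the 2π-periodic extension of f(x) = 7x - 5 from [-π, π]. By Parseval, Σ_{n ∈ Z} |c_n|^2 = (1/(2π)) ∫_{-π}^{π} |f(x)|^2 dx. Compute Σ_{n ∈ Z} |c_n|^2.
Σ |c_n|^2 = 49π^2/3 + 25

Expand and integrate term by term over [-π, π]:
  ∫ (7x)^2 dx = 49·(2π^3/3); ∫ 2·7·(-5)·x dx = 0 (odd integrand); ∫ (-5)^2 dx = 25·2π.
So (1/(2π)) ∫_{-π}^{π} (7x - 5)^2 dx = 49π^2/3 + 25 = 49π^2/3 + 25.
Parseval ⇒ Σ |c_n|^2 = 49π^2/3 + 25.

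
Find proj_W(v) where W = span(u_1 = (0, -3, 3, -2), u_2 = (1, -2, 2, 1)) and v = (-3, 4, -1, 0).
proj_W(v) = (-17/15, 83/30, -83/30, -4/5)

Set up U = [u_1 | ... | u_2] ∈ R^(4×2). The projector onto W = col(U) is P = U (U^T U)^(-1) U^T.
Compute U^T U =
  [22, 10]
  [10, 10],
and U^T v = (-15, -13).
Solve U^T U · c = U^T v for the coefficients: c = (-1/6, -17/15). The projection is proj_W(v) = U c.
Check: (v - proj_W(v)) · u_1 = 0  (should be 0).
Check: (v - proj_W(v)) · u_2 = 0  (should be 0).
Result: proj_W(v) = (-17/15, 83/30, -83/30, -4/5).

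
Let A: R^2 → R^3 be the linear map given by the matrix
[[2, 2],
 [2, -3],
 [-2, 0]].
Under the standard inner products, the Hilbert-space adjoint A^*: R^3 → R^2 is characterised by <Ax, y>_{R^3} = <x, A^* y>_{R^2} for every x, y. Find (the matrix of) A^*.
A^* = A^T =
[[2, 2, -2],
 [2, -3, 0]]

For real matrices with standard dot products, the defining identity <Ax, y> = <x, A^* y> gives (Ax)^T y = x^T (A^*) y, i.e. x^T A^T y = x^T (A^*) y. Since this holds for all x, y, we must have A^* = A^T. Therefore
A^* =
[[2, 2, -2],
 [2, -3, 0]].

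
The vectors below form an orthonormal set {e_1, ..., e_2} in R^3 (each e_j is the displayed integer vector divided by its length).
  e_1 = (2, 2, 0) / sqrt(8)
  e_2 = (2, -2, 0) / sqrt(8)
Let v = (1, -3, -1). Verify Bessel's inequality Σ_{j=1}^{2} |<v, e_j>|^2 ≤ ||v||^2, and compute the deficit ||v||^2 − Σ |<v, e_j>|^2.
Σ |<v, e_j>|^2 = 10; ||v||^2 = 11; deficit = 1

Write each e_j = u_j / sqrt(<u_j, u_j>) where u_j is the displayed integer vector. Then <v, e_j> = <v, u_j> / sqrt(<u_j, u_j>), so |<v, e_j>|^2 = <v, u_j>^2 / <u_j, u_j>.
Coefficients: <v, e_1> = -4/sqrt(8), <v, e_2> = 8/sqrt(8).
Square and sum: Σ |<v, e_j>|^2 = 10.
Compute ||v||^2 = v·v = 11.
Deficit = 11 − 10 = 1 ≥ 0, confirming Bessel's inequality. (The deficit equals ||v − Σ <v,e_j> e_j||^2, the squared distance from v to span{e_j}.)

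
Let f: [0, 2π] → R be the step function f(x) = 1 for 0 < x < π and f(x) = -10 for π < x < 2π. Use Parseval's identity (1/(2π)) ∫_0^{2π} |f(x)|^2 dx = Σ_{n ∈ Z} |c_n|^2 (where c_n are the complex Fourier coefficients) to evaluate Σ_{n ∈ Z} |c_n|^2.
Σ |c_n|^2 = 101/2

Parseval equates the L^2 energy of f (normalised by 1/(2π)) with the ℓ^2 sum of its Fourier coefficients: (1/(2π)) ∫_0^{2π} |f|^2 = Σ |c_n|^2.
Compute the left side: (1/(2π)) [∫_0^π 1^2 dx + ∫_π^{2π} (-10)^2 dx] = (1/(2π)) · (1π + 100π) = (1 + 100)/2 = 101/2.
So Σ_{n ∈ Z} |c_n|^2 = 101/2.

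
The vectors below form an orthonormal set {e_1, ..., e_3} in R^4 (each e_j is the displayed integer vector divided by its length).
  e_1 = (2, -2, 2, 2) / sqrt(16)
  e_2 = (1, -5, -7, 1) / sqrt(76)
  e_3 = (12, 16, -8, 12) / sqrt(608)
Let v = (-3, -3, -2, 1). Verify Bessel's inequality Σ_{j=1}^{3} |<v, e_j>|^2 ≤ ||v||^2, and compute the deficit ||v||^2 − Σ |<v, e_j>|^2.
Σ |<v, e_j>|^2 = 15; ||v||^2 = 23; deficit = 8

Write each e_j = u_j / sqrt(<u_j, u_j>) where u_j is the displayed integer vector. Then <v, e_j> = <v, u_j> / sqrt(<u_j, u_j>), so |<v, e_j>|^2 = <v, u_j>^2 / <u_j, u_j>.
Coefficients: <v, e_1> = -2/sqrt(16), <v, e_2> = 27/sqrt(76), <v, e_3> = -56/sqrt(608).
Square and sum: Σ |<v, e_j>|^2 = 15.
Compute ||v||^2 = v·v = 23.
Deficit = 23 − 15 = 8 ≥ 0, confirming Bessel's inequality. (The deficit equals ||v − Σ <v,e_j> e_j||^2, the squared distance from v to span{e_j}.)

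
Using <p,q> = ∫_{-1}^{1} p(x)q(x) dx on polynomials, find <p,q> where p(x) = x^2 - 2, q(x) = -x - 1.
<p,q> = 10/3

Expand the product: p(x)·q(x) = -x^3 - x^2 + 2*x + 2.
∫_{-1}^{1} of each monomial x^k gives [2/(k+1) if k even, 0 if k odd]. Integrating term-by-term (or equivalently evaluating the antiderivative F(x) = -x^4/4 - x^3/3 + x^2 + 2*x at the endpoints):
  F(1) − F(−1) = 29/12 − (-11/12) = 10/3.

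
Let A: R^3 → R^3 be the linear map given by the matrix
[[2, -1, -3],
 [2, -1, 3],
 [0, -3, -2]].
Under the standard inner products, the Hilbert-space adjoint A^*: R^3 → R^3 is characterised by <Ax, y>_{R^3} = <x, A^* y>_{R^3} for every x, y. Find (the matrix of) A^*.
A^* = A^T =
[[2, 2, 0],
 [-1, -1, -3],
 [-3, 3, -2]]

For real matrices with standard dot products, the defining identity <Ax, y> = <x, A^* y> gives (Ax)^T y = x^T (A^*) y, i.e. x^T A^T y = x^T (A^*) y. Since this holds for all x, y, we must have A^* = A^T. Therefore
A^* =
[[2, 2, 0],
 [-1, -1, -3],
 [-3, 3, -2]].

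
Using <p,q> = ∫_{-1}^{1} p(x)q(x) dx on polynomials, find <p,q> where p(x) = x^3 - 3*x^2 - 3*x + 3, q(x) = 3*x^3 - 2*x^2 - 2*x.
<p,q> = -8/7

Expand the product: p(x)·q(x) = 3*x^6 - 11*x^5 - 5*x^4 + 21*x^3 - 6*x.
∫_{-1}^{1} of each monomial x^k gives [2/(k+1) if k even, 0 if k odd]. Integrating term-by-term (or equivalently evaluating the antiderivative F(x) = 3*x^7/7 - 11*x^6/6 - x^5 + 21*x^4/4 - 3*x^2 at the endpoints):
  F(1) − F(−1) = -13/84 − (83/84) = -8/7.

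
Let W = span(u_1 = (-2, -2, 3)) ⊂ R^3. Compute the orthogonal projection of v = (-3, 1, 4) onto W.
proj_W(v) = (-32/17, -32/17, 48/17)

Set up U = [u_1 | ... | u_1] ∈ R^(3×1). The projector onto W = col(U) is P = U (U^T U)^(-1) U^T.
Compute U^T U =
  [17],
and U^T v = (16).
Solve U^T U · c = U^T v for the coefficients: c = (16/17). The projection is proj_W(v) = U c.
Check: (v - proj_W(v)) · u_1 = 0  (should be 0).
Result: proj_W(v) = (-32/17, -32/17, 48/17).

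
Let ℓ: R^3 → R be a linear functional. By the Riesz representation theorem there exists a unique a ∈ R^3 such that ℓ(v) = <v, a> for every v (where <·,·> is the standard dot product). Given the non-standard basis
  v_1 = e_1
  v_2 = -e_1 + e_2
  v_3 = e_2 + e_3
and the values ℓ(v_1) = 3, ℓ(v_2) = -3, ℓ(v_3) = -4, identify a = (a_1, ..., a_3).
a = (3, 0, -4)

Write a = (a_1, ..., a_3) in the standard basis. For each basis vector v_i, ℓ(v_i) = <v_i, a> is a linear equation in the a_j's. Collect the n equations into a matrix system V a = ℓ, where row i of V is v_i (expressed in the standard basis). Since V is invertible (lower-triangular with 1s on the diagonal, up to permutation), solve by back-substitution:
  V =
[[1, 0, 0],
 [-1, 1, 0],
 [0, 1, 1]]
  V a = (3, -3, -4)
Solving gives a = (3, 0, -4).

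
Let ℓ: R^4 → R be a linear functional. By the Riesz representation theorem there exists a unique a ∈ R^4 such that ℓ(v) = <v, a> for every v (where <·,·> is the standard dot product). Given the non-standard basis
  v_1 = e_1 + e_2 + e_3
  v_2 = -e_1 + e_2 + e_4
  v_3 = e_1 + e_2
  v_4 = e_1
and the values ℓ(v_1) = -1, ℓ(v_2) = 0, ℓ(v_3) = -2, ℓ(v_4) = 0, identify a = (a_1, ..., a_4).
a = (0, -2, 1, 2)

Write a = (a_1, ..., a_4) in the standard basis. For each basis vector v_i, ℓ(v_i) = <v_i, a> is a linear equation in the a_j's. Collect the n equations into a matrix system V a = ℓ, where row i of V is v_i (expressed in the standard basis). Since V is invertible (lower-triangular with 1s on the diagonal, up to permutation), solve by back-substitution:
  V =
[[1, 1, 1, 0],
 [-1, 1, 0, 1],
 [1, 1, 0, 0],
 [1, 0, 0, 0]]
  V a = (-1, 0, -2, 0)
Solving gives a = (0, -2, 1, 2).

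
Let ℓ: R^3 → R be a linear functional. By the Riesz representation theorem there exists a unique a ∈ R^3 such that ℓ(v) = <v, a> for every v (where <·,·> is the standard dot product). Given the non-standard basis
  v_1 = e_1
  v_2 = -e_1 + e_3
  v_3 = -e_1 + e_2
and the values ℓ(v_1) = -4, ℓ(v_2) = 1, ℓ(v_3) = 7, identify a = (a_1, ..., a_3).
a = (-4, 3, -3)

Write a = (a_1, ..., a_3) in the standard basis. For each basis vector v_i, ℓ(v_i) = <v_i, a> is a linear equation in the a_j's. Collect the n equations into a matrix system V a = ℓ, where row i of V is v_i (expressed in the standard basis). Since V is invertible (lower-triangular with 1s on the diagonal, up to permutation), solve by back-substitution:
  V =
[[1, 0, 0],
 [-1, 0, 1],
 [-1, 1, 0]]
  V a = (-4, 1, 7)
Solving gives a = (-4, 3, -3).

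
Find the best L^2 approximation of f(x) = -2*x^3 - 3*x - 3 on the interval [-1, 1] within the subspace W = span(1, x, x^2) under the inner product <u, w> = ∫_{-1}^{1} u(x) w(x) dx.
g(x) = -21*x/5 - 3

The best approximation g ∈ W is the orthogonal projection of f onto W. Writing g = a_0 + a_1 x + a_2 x^2, the coefficients solve the normal equations G · a = b where
  G_{ij} = <φ_i, φ_j> and b_i = <f, φ_i>, with φ_0 = 1, φ_1 = x, φ_2 = x^2.
G =
  [2, 0, 2/3]
  [0, 2/3, 0]
  [2/3, 0, 2/5],
b = (-6, -14/5, -2).
Solving gives a_0 = -3, a_1 = -21/5, a_2 = 0, so
  g(x) = -21*x/5 - 3.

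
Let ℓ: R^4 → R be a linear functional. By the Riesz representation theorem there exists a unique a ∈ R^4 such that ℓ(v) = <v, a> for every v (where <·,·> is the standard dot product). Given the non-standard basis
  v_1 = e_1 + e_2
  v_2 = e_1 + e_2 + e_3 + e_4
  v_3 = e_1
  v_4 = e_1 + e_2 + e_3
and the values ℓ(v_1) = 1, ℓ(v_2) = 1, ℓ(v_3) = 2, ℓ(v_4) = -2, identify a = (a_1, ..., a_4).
a = (2, -1, -3, 3)

Write a = (a_1, ..., a_4) in the standard basis. For each basis vector v_i, ℓ(v_i) = <v_i, a> is a linear equation in the a_j's. Collect the n equations into a matrix system V a = ℓ, where row i of V is v_i (expressed in the standard basis). Since V is invertible (lower-triangular with 1s on the diagonal, up to permutation), solve by back-substitution:
  V =
[[1, 1, 0, 0],
 [1, 1, 1, 1],
 [1, 0, 0, 0],
 [1, 1, 1, 0]]
  V a = (1, 1, 2, -2)
Solving gives a = (2, -1, -3, 3).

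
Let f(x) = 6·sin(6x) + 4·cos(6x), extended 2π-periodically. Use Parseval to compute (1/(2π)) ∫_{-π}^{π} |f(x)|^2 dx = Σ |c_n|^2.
Σ |c_n|^2 = 26

Expand |f|^2 and use orthogonality of {sin(nx), cos(mx)} on [-π, π]:
  ∫_{-π}^{π} sin(nx)^2 dx = π, ∫ cos(mx)^2 dx = π, and cross terms integrate to 0.
So ∫_{-π}^{π} f(x)^2 dx = 6^2 · π + 4^2 · π = (36 + 16)π.
Divide by 2π: (36 + 16)/2 = 26.
By Parseval, this equals Σ |c_n|^2.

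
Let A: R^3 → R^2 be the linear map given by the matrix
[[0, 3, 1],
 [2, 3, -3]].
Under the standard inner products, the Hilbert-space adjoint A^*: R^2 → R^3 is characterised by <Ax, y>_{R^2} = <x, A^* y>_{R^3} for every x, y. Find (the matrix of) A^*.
A^* = A^T =
[[0, 2],
 [3, 3],
 [1, -3]]

For real matrices with standard dot products, the defining identity <Ax, y> = <x, A^* y> gives (Ax)^T y = x^T (A^*) y, i.e. x^T A^T y = x^T (A^*) y. Since this holds for all x, y, we must have A^* = A^T. Therefore
A^* =
[[0, 2],
 [3, 3],
 [1, -3]].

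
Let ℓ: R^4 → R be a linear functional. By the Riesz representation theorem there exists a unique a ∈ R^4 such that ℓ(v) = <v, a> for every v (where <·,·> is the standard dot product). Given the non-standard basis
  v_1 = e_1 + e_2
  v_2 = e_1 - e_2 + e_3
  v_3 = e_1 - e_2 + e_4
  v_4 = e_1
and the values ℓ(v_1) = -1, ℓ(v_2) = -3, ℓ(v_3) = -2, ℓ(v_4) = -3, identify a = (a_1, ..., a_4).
a = (-3, 2, 2, 3)

Write a = (a_1, ..., a_4) in the standard basis. For each basis vector v_i, ℓ(v_i) = <v_i, a> is a linear equation in the a_j's. Collect the n equations into a matrix system V a = ℓ, where row i of V is v_i (expressed in the standard basis). Since V is invertible (lower-triangular with 1s on the diagonal, up to permutation), solve by back-substitution:
  V =
[[1, 1, 0, 0],
 [1, -1, 1, 0],
 [1, -1, 0, 1],
 [1, 0, 0, 0]]
  V a = (-1, -3, -2, -3)
Solving gives a = (-3, 2, 2, 3).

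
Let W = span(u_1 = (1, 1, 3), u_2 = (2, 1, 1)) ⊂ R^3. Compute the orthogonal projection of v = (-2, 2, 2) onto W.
proj_W(v) = (-6/5, 0, 12/5)

Set up U = [u_1 | ... | u_2] ∈ R^(3×2). The projector onto W = col(U) is P = U (U^T U)^(-1) U^T.
Compute U^T U =
  [11, 6]
  [6, 6],
and U^T v = (6, 0).
Solve U^T U · c = U^T v for the coefficients: c = (6/5, -6/5). The projection is proj_W(v) = U c.
Check: (v - proj_W(v)) · u_1 = 0  (should be 0).
Check: (v - proj_W(v)) · u_2 = 0  (should be 0).
Result: proj_W(v) = (-6/5, 0, 12/5).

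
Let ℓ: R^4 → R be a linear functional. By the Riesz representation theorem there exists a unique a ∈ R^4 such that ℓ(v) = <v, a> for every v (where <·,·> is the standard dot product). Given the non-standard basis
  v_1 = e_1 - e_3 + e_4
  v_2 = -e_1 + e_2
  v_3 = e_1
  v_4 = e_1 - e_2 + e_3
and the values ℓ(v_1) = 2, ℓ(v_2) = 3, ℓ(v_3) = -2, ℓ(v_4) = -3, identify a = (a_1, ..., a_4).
a = (-2, 1, 0, 4)

Write a = (a_1, ..., a_4) in the standard basis. For each basis vector v_i, ℓ(v_i) = <v_i, a> is a linear equation in the a_j's. Collect the n equations into a matrix system V a = ℓ, where row i of V is v_i (expressed in the standard basis). Since V is invertible (lower-triangular with 1s on the diagonal, up to permutation), solve by back-substitution:
  V =
[[1, 0, -1, 1],
 [-1, 1, 0, 0],
 [1, 0, 0, 0],
 [1, -1, 1, 0]]
  V a = (2, 3, -2, -3)
Solving gives a = (-2, 1, 0, 4).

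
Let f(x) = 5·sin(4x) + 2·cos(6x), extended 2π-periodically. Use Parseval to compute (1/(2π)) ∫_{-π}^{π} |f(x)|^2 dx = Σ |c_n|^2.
Σ |c_n|^2 = 29/2

Expand |f|^2 and use orthogonality of {sin(nx), cos(mx)} on [-π, π]:
  ∫_{-π}^{π} sin(nx)^2 dx = π, ∫ cos(mx)^2 dx = π, and cross terms integrate to 0.
So ∫_{-π}^{π} f(x)^2 dx = 5^2 · π + 2^2 · π = (25 + 4)π.
Divide by 2π: (25 + 4)/2 = 29/2.
By Parseval, this equals Σ |c_n|^2.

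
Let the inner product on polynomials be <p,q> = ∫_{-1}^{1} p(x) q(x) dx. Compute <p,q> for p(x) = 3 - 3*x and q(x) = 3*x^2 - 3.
<p,q> = -12

Expand the product: p(x)·q(x) = -9*x^3 + 9*x^2 + 9*x - 9.
∫_{-1}^{1} of each monomial x^k gives [2/(k+1) if k even, 0 if k odd]. Integrating term-by-term (or equivalently evaluating the antiderivative F(x) = -9*x^4/4 + 3*x^3 + 9*x^2/2 - 9*x at the endpoints):
  F(1) − F(−1) = -15/4 − (33/4) = -12.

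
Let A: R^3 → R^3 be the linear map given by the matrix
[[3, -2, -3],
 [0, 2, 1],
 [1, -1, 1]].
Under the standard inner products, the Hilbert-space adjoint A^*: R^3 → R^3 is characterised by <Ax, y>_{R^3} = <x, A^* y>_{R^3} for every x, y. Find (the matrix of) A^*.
A^* = A^T =
[[3, 0, 1],
 [-2, 2, -1],
 [-3, 1, 1]]

For real matrices with standard dot products, the defining identity <Ax, y> = <x, A^* y> gives (Ax)^T y = x^T (A^*) y, i.e. x^T A^T y = x^T (A^*) y. Since this holds for all x, y, we must have A^* = A^T. Therefore
A^* =
[[3, 0, 1],
 [-2, 2, -1],
 [-3, 1, 1]].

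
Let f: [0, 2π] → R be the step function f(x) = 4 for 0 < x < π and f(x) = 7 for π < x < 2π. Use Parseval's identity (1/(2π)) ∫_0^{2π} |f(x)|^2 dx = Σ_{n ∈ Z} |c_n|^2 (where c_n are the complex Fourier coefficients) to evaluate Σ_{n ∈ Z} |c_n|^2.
Σ |c_n|^2 = 65/2

Parseval equates the L^2 energy of f (normalised by 1/(2π)) with the ℓ^2 sum of its Fourier coefficients: (1/(2π)) ∫_0^{2π} |f|^2 = Σ |c_n|^2.
Compute the left side: (1/(2π)) [∫_0^π 4^2 dx + ∫_π^{2π} 7^2 dx] = (1/(2π)) · (16π + 49π) = (16 + 49)/2 = 65/2.
So Σ_{n ∈ Z} |c_n|^2 = 65/2.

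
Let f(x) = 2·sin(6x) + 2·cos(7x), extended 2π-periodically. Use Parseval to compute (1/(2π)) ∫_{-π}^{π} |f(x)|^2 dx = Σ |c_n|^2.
Σ |c_n|^2 = 4

Expand |f|^2 and use orthogonality of {sin(nx), cos(mx)} on [-π, π]:
  ∫_{-π}^{π} sin(nx)^2 dx = π, ∫ cos(mx)^2 dx = π, and cross terms integrate to 0.
So ∫_{-π}^{π} f(x)^2 dx = 2^2 · π + 2^2 · π = (4 + 4)π.
Divide by 2π: (4 + 4)/2 = 4.
By Parseval, this equals Σ |c_n|^2.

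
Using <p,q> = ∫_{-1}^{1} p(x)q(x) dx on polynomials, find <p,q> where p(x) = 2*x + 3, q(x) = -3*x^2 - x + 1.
<p,q> = -4/3

Expand the product: p(x)·q(x) = -6*x^3 - 11*x^2 - x + 3.
∫_{-1}^{1} of each monomial x^k gives [2/(k+1) if k even, 0 if k odd]. Integrating term-by-term (or equivalently evaluating the antiderivative F(x) = -3*x^4/2 - 11*x^3/3 - x^2/2 + 3*x at the endpoints):
  F(1) − F(−1) = -8/3 − (-4/3) = -4/3.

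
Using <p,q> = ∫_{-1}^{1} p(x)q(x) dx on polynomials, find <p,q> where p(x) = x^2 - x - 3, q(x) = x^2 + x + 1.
<p,q> = -38/5

Expand the product: p(x)·q(x) = x^4 - 3*x^2 - 4*x - 3.
∫_{-1}^{1} of each monomial x^k gives [2/(k+1) if k even, 0 if k odd]. Integrating term-by-term (or equivalently evaluating the antiderivative F(x) = x^5/5 - x^3 - 2*x^2 - 3*x at the endpoints):
  F(1) − F(−1) = -29/5 − (9/5) = -38/5.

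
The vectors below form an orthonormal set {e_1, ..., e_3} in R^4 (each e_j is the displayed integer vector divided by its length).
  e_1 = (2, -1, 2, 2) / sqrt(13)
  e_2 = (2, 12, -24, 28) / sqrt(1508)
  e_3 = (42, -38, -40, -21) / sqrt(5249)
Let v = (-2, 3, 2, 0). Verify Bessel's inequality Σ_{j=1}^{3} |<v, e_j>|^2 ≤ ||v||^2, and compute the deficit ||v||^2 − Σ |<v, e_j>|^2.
Σ |<v, e_j>|^2 = 2821/181; ||v||^2 = 17; deficit = 256/181

Write each e_j = u_j / sqrt(<u_j, u_j>) where u_j is the displayed integer vector. Then <v, e_j> = <v, u_j> / sqrt(<u_j, u_j>), so |<v, e_j>|^2 = <v, u_j>^2 / <u_j, u_j>.
Coefficients: <v, e_1> = -3/sqrt(13), <v, e_2> = -16/sqrt(1508), <v, e_3> = -278/sqrt(5249).
Square and sum: Σ |<v, e_j>|^2 = 2821/181.
Compute ||v||^2 = v·v = 17.
Deficit = 17 − 2821/181 = 256/181 ≥ 0, confirming Bessel's inequality. (The deficit equals ||v − Σ <v,e_j> e_j||^2, the squared distance from v to span{e_j}.)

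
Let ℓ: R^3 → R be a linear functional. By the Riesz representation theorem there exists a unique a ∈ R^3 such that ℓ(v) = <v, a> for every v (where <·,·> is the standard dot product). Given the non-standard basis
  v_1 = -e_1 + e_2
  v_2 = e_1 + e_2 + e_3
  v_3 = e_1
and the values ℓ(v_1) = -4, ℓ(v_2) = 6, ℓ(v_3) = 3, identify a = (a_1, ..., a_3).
a = (3, -1, 4)

Write a = (a_1, ..., a_3) in the standard basis. For each basis vector v_i, ℓ(v_i) = <v_i, a> is a linear equation in the a_j's. Collect the n equations into a matrix system V a = ℓ, where row i of V is v_i (expressed in the standard basis). Since V is invertible (lower-triangular with 1s on the diagonal, up to permutation), solve by back-substitution:
  V =
[[-1, 1, 0],
 [1, 1, 1],
 [1, 0, 0]]
  V a = (-4, 6, 3)
Solving gives a = (3, -1, 4).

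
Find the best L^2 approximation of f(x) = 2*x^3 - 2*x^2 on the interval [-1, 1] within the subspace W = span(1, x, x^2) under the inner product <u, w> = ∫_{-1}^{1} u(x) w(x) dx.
g(x) = -2*x^2 + 6*x/5

The best approximation g ∈ W is the orthogonal projection of f onto W. Writing g = a_0 + a_1 x + a_2 x^2, the coefficients solve the normal equations G · a = b where
  G_{ij} = <φ_i, φ_j> and b_i = <f, φ_i>, with φ_0 = 1, φ_1 = x, φ_2 = x^2.
G =
  [2, 0, 2/3]
  [0, 2/3, 0]
  [2/3, 0, 2/5],
b = (-4/3, 4/5, -4/5).
Solving gives a_0 = 0, a_1 = 6/5, a_2 = -2, so
  g(x) = -2*x^2 + 6*x/5.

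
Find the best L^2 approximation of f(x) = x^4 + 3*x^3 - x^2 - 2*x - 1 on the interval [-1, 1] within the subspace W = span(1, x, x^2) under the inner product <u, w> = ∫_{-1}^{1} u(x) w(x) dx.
g(x) = -x^2/7 - x/5 - 38/35

The best approximation g ∈ W is the orthogonal projection of f onto W. Writing g = a_0 + a_1 x + a_2 x^2, the coefficients solve the normal equations G · a = b where
  G_{ij} = <φ_i, φ_j> and b_i = <f, φ_i>, with φ_0 = 1, φ_1 = x, φ_2 = x^2.
G =
  [2, 0, 2/3]
  [0, 2/3, 0]
  [2/3, 0, 2/5],
b = (-34/15, -2/15, -82/105).
Solving gives a_0 = -38/35, a_1 = -1/5, a_2 = -1/7, so
  g(x) = -x^2/7 - x/5 - 38/35.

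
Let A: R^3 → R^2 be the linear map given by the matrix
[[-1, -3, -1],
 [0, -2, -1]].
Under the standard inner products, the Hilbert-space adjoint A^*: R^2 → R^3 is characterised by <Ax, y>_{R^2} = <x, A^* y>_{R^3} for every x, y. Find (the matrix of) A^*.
A^* = A^T =
[[-1, 0],
 [-3, -2],
 [-1, -1]]

For real matrices with standard dot products, the defining identity <Ax, y> = <x, A^* y> gives (Ax)^T y = x^T (A^*) y, i.e. x^T A^T y = x^T (A^*) y. Since this holds for all x, y, we must have A^* = A^T. Therefore
A^* =
[[-1, 0],
 [-3, -2],
 [-1, -1]].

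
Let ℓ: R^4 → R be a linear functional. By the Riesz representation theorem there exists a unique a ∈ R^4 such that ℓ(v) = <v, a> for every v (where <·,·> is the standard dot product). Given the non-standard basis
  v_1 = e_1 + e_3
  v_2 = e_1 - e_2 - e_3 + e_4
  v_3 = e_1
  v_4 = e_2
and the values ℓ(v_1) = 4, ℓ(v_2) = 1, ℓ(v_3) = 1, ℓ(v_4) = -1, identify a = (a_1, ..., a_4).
a = (1, -1, 3, 2)

Write a = (a_1, ..., a_4) in the standard basis. For each basis vector v_i, ℓ(v_i) = <v_i, a> is a linear equation in the a_j's. Collect the n equations into a matrix system V a = ℓ, where row i of V is v_i (expressed in the standard basis). Since V is invertible (lower-triangular with 1s on the diagonal, up to permutation), solve by back-substitution:
  V =
[[1, 0, 1, 0],
 [1, -1, -1, 1],
 [1, 0, 0, 0],
 [0, 1, 0, 0]]
  V a = (4, 1, 1, -1)
Solving gives a = (1, -1, 3, 2).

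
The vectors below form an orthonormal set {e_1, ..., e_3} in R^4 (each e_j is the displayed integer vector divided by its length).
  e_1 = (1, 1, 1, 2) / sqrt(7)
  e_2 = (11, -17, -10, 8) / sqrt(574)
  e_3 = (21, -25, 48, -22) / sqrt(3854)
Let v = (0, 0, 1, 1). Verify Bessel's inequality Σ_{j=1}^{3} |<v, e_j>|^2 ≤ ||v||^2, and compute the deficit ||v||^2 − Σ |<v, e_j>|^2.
Σ |<v, e_j>|^2 = 69/47; ||v||^2 = 2; deficit = 25/47

Write each e_j = u_j / sqrt(<u_j, u_j>) where u_j is the displayed integer vector. Then <v, e_j> = <v, u_j> / sqrt(<u_j, u_j>), so |<v, e_j>|^2 = <v, u_j>^2 / <u_j, u_j>.
Coefficients: <v, e_1> = 3/sqrt(7), <v, e_2> = -2/sqrt(574), <v, e_3> = 26/sqrt(3854).
Square and sum: Σ |<v, e_j>|^2 = 69/47.
Compute ||v||^2 = v·v = 2.
Deficit = 2 − 69/47 = 25/47 ≥ 0, confirming Bessel's inequality. (The deficit equals ||v − Σ <v,e_j> e_j||^2, the squared distance from v to span{e_j}.)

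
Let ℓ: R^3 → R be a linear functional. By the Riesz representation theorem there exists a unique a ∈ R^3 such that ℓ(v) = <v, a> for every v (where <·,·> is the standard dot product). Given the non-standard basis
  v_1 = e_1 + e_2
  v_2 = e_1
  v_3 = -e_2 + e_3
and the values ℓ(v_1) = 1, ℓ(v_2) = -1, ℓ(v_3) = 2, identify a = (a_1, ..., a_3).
a = (-1, 2, 4)

Write a = (a_1, ..., a_3) in the standard basis. For each basis vector v_i, ℓ(v_i) = <v_i, a> is a linear equation in the a_j's. Collect the n equations into a matrix system V a = ℓ, where row i of V is v_i (expressed in the standard basis). Since V is invertible (lower-triangular with 1s on the diagonal, up to permutation), solve by back-substitution:
  V =
[[1, 1, 0],
 [1, 0, 0],
 [0, -1, 1]]
  V a = (1, -1, 2)
Solving gives a = (-1, 2, 4).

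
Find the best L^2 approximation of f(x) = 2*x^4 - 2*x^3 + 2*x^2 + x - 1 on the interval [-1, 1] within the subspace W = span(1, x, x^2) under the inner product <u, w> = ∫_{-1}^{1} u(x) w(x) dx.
g(x) = 26*x^2/7 - x/5 - 41/35

The best approximation g ∈ W is the orthogonal projection of f onto W. Writing g = a_0 + a_1 x + a_2 x^2, the coefficients solve the normal equations G · a = b where
  G_{ij} = <φ_i, φ_j> and b_i = <f, φ_i>, with φ_0 = 1, φ_1 = x, φ_2 = x^2.
G =
  [2, 0, 2/3]
  [0, 2/3, 0]
  [2/3, 0, 2/5],
b = (2/15, -2/15, 74/105).
Solving gives a_0 = -41/35, a_1 = -1/5, a_2 = 26/7, so
  g(x) = 26*x^2/7 - x/5 - 41/35.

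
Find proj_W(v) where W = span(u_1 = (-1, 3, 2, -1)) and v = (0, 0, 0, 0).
proj_W(v) = (0, 0, 0, 0)

Set up U = [u_1 | ... | u_1] ∈ R^(4×1). The projector onto W = col(U) is P = U (U^T U)^(-1) U^T.
Compute U^T U =
  [15],
and U^T v = (0).
Solve U^T U · c = U^T v for the coefficients: c = (0). The projection is proj_W(v) = U c.
Check: (v - proj_W(v)) · u_1 = 0  (should be 0).
Result: proj_W(v) = (0, 0, 0, 0).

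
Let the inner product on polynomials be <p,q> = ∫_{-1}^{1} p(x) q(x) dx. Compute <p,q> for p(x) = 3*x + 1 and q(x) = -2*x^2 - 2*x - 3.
<p,q> = -34/3

Expand the product: p(x)·q(x) = -6*x^3 - 8*x^2 - 11*x - 3.
∫_{-1}^{1} of each monomial x^k gives [2/(k+1) if k even, 0 if k odd]. Integrating term-by-term (or equivalently evaluating the antiderivative F(x) = -3*x^4/2 - 8*x^3/3 - 11*x^2/2 - 3*x at the endpoints):
  F(1) − F(−1) = -38/3 − (-4/3) = -34/3.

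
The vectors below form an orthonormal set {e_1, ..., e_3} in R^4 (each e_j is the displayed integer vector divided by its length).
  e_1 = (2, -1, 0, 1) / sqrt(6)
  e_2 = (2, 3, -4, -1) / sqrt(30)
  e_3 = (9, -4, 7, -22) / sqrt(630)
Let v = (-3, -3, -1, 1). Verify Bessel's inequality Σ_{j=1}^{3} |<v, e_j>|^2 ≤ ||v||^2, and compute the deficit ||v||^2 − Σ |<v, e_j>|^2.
Σ |<v, e_j>|^2 = 538/63; ||v||^2 = 20; deficit = 722/63

Write each e_j = u_j / sqrt(<u_j, u_j>) where u_j is the displayed integer vector. Then <v, e_j> = <v, u_j> / sqrt(<u_j, u_j>), so |<v, e_j>|^2 = <v, u_j>^2 / <u_j, u_j>.
Coefficients: <v, e_1> = -2/sqrt(6), <v, e_2> = -12/sqrt(30), <v, e_3> = -44/sqrt(630).
Square and sum: Σ |<v, e_j>|^2 = 538/63.
Compute ||v||^2 = v·v = 20.
Deficit = 20 − 538/63 = 722/63 ≥ 0, confirming Bessel's inequality. (The deficit equals ||v − Σ <v,e_j> e_j||^2, the squared distance from v to span{e_j}.)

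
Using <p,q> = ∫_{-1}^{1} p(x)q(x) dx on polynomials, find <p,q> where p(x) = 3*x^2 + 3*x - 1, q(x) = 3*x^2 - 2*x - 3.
<p,q> = -12/5

Expand the product: p(x)·q(x) = 9*x^4 + 3*x^3 - 18*x^2 - 7*x + 3.
∫_{-1}^{1} of each monomial x^k gives [2/(k+1) if k even, 0 if k odd]. Integrating term-by-term (or equivalently evaluating the antiderivative F(x) = 9*x^5/5 + 3*x^4/4 - 6*x^3 - 7*x^2/2 + 3*x at the endpoints):
  F(1) − F(−1) = -79/20 − (-31/20) = -12/5.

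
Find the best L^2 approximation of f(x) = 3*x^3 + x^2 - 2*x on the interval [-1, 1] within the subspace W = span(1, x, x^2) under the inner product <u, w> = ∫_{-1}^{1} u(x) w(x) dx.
g(x) = x^2 - x/5

The best approximation g ∈ W is the orthogonal projection of f onto W. Writing g = a_0 + a_1 x + a_2 x^2, the coefficients solve the normal equations G · a = b where
  G_{ij} = <φ_i, φ_j> and b_i = <f, φ_i>, with φ_0 = 1, φ_1 = x, φ_2 = x^2.
G =
  [2, 0, 2/3]
  [0, 2/3, 0]
  [2/3, 0, 2/5],
b = (2/3, -2/15, 2/5).
Solving gives a_0 = 0, a_1 = -1/5, a_2 = 1, so
  g(x) = x^2 - x/5.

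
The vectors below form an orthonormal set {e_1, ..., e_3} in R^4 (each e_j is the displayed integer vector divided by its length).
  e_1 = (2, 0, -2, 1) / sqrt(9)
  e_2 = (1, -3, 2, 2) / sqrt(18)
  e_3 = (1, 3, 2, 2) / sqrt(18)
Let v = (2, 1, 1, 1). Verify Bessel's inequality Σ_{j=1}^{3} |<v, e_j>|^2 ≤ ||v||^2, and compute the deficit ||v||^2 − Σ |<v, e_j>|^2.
Σ |<v, e_j>|^2 = 6; ||v||^2 = 7; deficit = 1

Write each e_j = u_j / sqrt(<u_j, u_j>) where u_j is the displayed integer vector. Then <v, e_j> = <v, u_j> / sqrt(<u_j, u_j>), so |<v, e_j>|^2 = <v, u_j>^2 / <u_j, u_j>.
Coefficients: <v, e_1> = 3/sqrt(9), <v, e_2> = 3/sqrt(18), <v, e_3> = 9/sqrt(18).
Square and sum: Σ |<v, e_j>|^2 = 6.
Compute ||v||^2 = v·v = 7.
Deficit = 7 − 6 = 1 ≥ 0, confirming Bessel's inequality. (The deficit equals ||v − Σ <v,e_j> e_j||^2, the squared distance from v to span{e_j}.)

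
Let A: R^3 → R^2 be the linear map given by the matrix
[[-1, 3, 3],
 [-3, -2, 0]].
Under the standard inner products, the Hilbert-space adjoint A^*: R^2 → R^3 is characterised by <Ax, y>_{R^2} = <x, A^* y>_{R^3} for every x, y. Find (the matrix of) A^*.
A^* = A^T =
[[-1, -3],
 [3, -2],
 [3, 0]]

For real matrices with standard dot products, the defining identity <Ax, y> = <x, A^* y> gives (Ax)^T y = x^T (A^*) y, i.e. x^T A^T y = x^T (A^*) y. Since this holds for all x, y, we must have A^* = A^T. Therefore
A^* =
[[-1, -3],
 [3, -2],
 [3, 0]].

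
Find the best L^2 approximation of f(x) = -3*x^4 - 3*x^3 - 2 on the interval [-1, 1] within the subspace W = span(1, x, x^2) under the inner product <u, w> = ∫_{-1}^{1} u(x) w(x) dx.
g(x) = -18*x^2/7 - 9*x/5 - 61/35

The best approximation g ∈ W is the orthogonal projection of f onto W. Writing g = a_0 + a_1 x + a_2 x^2, the coefficients solve the normal equations G · a = b where
  G_{ij} = <φ_i, φ_j> and b_i = <f, φ_i>, with φ_0 = 1, φ_1 = x, φ_2 = x^2.
G =
  [2, 0, 2/3]
  [0, 2/3, 0]
  [2/3, 0, 2/5],
b = (-26/5, -6/5, -46/21).
Solving gives a_0 = -61/35, a_1 = -9/5, a_2 = -18/7, so
  g(x) = -18*x^2/7 - 9*x/5 - 61/35.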